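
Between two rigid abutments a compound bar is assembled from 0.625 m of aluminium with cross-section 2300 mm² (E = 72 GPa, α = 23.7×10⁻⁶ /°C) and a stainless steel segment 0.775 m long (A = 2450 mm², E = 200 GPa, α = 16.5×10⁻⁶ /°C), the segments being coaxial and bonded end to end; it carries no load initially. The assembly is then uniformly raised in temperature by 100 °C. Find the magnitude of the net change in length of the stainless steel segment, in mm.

|ΔL| ≈ 0.464 mm

With the walls removed the bar would change length by δ_free = Σ αᵢΔT Lᵢ = 23.7×10⁻⁶×100×625 + 16.5×10⁻⁶×100×775 = 2.76 mm.
Since the ends are fixed, an axial force P builds up, equal in every segment, with P · Σ Lᵢ/(AᵢEᵢ) = δ_free.
Σ Lᵢ/(AᵢEᵢ) = 625/(2300×72×10³) + 775/(2450×200×10³) = 5.356×10⁻⁶ mm/N.
P = 2.76 / 5.356×10⁻⁶ = 515300 N = 515.3 kN, compressive.
For the stainless steel segment, free thermal change = 16.5×10⁻⁶×100×775 = 1.279 mm and elastic change from P = 515300×775/(2450×200×10³) = 0.8151 mm; these oppose, so the net change is 0.464 mm (segment lengthens).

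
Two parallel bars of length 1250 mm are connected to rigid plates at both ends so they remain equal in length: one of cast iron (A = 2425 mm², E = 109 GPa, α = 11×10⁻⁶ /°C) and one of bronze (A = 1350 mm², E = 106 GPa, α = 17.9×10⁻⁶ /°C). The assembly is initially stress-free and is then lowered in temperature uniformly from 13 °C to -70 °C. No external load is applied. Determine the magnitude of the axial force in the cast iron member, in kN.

P ≈ 53.2 kN (compressive in the cast iron)

Equilibrium of a rigid end plate with no external load gives equal and opposite internal forces ±P in the two members. Since α_{bronze} > α_{cast iron}, cooling drives the bronze into tension and the cast iron into compression.
Compatibility of the two members (thermal + elastic change equal): (α₁ − α₂)ΔT = P·[1/(A₁E₁) + 1/(A₂E₂)].
|α₁ − α₂|·ΔT = 6.9×10⁻⁶ × 83 = 0.0005727.
1/(A₁E₁) + 1/(A₂E₂) = 1/(2425×109×10³) + 1/(1350×106×10³) = 1.077×10⁻⁸ N⁻¹.
So P = 0.0005727 / 1.077×10⁻⁸ = 53.17 kN.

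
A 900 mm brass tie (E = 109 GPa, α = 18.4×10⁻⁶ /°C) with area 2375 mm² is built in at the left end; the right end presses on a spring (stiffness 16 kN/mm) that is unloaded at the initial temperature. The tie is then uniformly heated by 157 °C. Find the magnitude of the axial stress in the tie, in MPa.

Free thermal expansion: δ_free = αΔT L = 18.4×10⁻⁶ × 157 × 900 = 2.6 mm.
Let P be the compressive force at the spring. The tie shortens elastically by PL/(AE) and the spring compresses by P/k; together these equal δ_free.
So P = δ_free / [L/(AE) + 1/k] = 2.6 / [ 900/(2375×109×10³) + 1/(16×10³) ].
P = 2.6 / 6.598×10⁻⁵ = 39410 N.
σ = P/A = 39410/2375 = 16.59 MPa.

σ ≈ 16.6 MPa (compressive)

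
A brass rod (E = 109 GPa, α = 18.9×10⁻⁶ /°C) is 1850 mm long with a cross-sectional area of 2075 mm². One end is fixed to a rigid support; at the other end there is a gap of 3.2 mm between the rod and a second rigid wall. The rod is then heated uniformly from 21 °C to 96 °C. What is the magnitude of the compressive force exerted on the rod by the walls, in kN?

If the wall were absent the rod would grow by αΔT L = 18.9×10⁻⁶ × 75 × 1850 = 2.622 mm.
Since δ_free = 2.62 mm is less than the 3.2 mm gap, the rod never touches the wall. No axial force develops.

P ≈ 0 kN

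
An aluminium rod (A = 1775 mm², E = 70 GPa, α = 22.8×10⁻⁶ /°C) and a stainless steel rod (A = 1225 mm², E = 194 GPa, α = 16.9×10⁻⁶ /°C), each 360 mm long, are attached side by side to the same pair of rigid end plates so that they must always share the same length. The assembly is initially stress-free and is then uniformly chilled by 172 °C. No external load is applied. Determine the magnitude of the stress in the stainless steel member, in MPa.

The aluminium has the larger α, so on cooling it would change length more than the stainless steel if both were free. The rigid plates force a common final length, so the aluminium is put into tension and the stainless steel into compression, with equal and opposite forces P (no external load).
Compatibility of the two members (thermal + elastic change equal): (α₁ − α₂)ΔT = P·[1/(A₁E₁) + 1/(A₂E₂)].
|α₁ − α₂|·ΔT = 5.9×10⁻⁶ × 172 = 0.001015.
1/(A₁E₁) + 1/(A₂E₂) = 1/(1775×70×10³) + 1/(1225×194×10³) = 1.226×10⁻⁸ N⁻¹.
P = 0.001015 / 1.226×10⁻⁸ = 82800 N = 82.8 kN.
σ_{stainless steel} = P/A₂ = 82800/1225 = 67.59 MPa, compressive.

σ ≈ 67.6 MPa (compressive)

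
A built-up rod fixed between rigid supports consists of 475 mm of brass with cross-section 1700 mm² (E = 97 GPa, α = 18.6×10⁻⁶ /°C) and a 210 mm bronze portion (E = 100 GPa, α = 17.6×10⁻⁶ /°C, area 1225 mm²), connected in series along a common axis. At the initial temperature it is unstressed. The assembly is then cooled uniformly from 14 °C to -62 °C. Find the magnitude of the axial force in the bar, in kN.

P ≈ 207 kN (tensile)

Free thermal contraction of the whole bar: Σ αᵢΔT Lᵢ = 18.6×10⁻⁶×76×475 + 17.6×10⁻⁶×76×210 = 0.9524 mm.
The rigid supports impose zero overall length change; the single axial force P common to all segments must satisfy P Σ Lᵢ/(AᵢEᵢ) = δ_free.
Σ Lᵢ/(AᵢEᵢ) = 475/(1700×97×10³) + 210/(1225×100×10³) = 4.595×10⁻⁶ mm/N.
Hence P = δ_free / Σ(L/AE) = 0.9524/4.595×10⁻⁶ = 207.3 kN (tensile).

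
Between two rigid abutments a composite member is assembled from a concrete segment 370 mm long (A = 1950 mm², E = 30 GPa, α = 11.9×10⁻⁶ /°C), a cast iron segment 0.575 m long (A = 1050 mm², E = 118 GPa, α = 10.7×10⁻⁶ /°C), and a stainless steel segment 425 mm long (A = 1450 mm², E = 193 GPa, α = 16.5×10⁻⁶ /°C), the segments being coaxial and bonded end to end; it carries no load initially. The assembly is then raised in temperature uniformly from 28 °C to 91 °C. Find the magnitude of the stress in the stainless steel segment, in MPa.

σ ≈ 61.1 MPa (compressive)

With the walls removed the bar would change length by δ_free = Σ αᵢΔT Lᵢ = 11.9×10⁻⁶×63×370 + 10.7×10⁻⁶×63×575 + 16.5×10⁻⁶×63×425 = 1.107 mm.
The walls prevent any net length change, so an axial force P (same in every segment) develops. Compatibility: P · Σ Lᵢ/(AᵢEᵢ) = δ_free.
Σ Lᵢ/(AᵢEᵢ) = 370/(1950×30×10³) + 575/(1050×118×10³) + 425/(1450×193×10³) = 1.248×10⁻⁵ mm/N.
P = 1.107 / 1.248×10⁻⁵ = 88650 N = 88.65 kN, compressive.
σ_{stainless steel} = P / A = 88650 / 1450 = 61.14 MPa.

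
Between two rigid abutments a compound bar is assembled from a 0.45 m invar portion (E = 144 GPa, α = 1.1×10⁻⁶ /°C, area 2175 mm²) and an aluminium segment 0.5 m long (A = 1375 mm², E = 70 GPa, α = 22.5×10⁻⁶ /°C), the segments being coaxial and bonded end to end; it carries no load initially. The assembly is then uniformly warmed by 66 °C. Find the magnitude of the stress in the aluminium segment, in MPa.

σ ≈ 85 MPa (compressive)

With the walls removed the bar would change length by δ_free = Σ αᵢΔT Lᵢ = 1.1×10⁻⁶×66×450 + 22.5×10⁻⁶×66×500 = 0.7752 mm.
Since the ends are fixed, an axial force P builds up, equal in every segment, with P · Σ Lᵢ/(AᵢEᵢ) = δ_free.
Σ Lᵢ/(AᵢEᵢ) = 450/(2175×144×10³) + 500/(1375×70×10³) = 6.632×10⁻⁶ mm/N.
Hence P = δ_free / Σ(L/AE) = 0.7752/6.632×10⁻⁶ = 116.9 kN (compressive).
σ_{aluminium} = P / A = 116900 / 1375 = 85.01 MPa.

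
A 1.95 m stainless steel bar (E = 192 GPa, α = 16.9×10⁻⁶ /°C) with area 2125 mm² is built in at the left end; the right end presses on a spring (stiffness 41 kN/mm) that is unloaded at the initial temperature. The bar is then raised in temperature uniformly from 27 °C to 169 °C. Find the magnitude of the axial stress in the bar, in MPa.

σ ≈ 75.5 MPa (compressive)

The unrestrained thermal change is αΔT L = 16.9×10⁻⁶ × 142 × 1950 = 4.68 mm.
With a force P in the spring, the elastic change of the bar is PL/(AE) and that of the spring is P/k; compatibility requires their sum to equal δ_free.
P [ L/(AE) + 1/k ] = δ_free → P [ 1950/(2125×192×10³) + 1/(41×10³) ] = 4.68.
P = 4.68 / 2.917×10⁻⁵ = 160400 N.
σ = P/A = 160400/2125 = 75.5 MPa.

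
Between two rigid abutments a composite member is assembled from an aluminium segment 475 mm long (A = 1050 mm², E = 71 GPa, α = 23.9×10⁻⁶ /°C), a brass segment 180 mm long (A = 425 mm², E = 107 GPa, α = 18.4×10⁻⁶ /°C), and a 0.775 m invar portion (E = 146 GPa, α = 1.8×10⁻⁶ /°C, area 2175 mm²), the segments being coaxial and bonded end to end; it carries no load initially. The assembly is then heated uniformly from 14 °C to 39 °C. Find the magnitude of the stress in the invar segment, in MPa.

Free thermal expansion of the whole bar: Σ αᵢΔT Lᵢ = 23.9×10⁻⁶×25×475 + 18.4×10⁻⁶×25×180 + 1.8×10⁻⁶×25×775 = 0.4015 mm.
The walls prevent any net length change, so an axial force P (same in every segment) develops. Compatibility: P · Σ Lᵢ/(AᵢEᵢ) = δ_free.
Σ Lᵢ/(AᵢEᵢ) = 475/(1050×71×10³) + 180/(425×107×10³) + 775/(2175×146×10³) = 1.277×10⁻⁵ mm/N.
So P = 0.4015 / 1.277×10⁻⁵ = 31.44 kN, compressive.
σ_{invar} = P / A = 31440 / 2175 = 14.45 MPa.

σ ≈ 14.5 MPa (compressive)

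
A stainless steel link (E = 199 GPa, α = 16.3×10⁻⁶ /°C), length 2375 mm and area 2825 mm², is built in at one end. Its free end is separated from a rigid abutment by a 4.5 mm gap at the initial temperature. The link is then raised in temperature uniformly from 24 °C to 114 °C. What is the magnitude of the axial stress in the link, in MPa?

If the wall were absent the link would grow by αΔT L = 16.3×10⁻⁶ × 90 × 2375 = 3.484 mm.
This is smaller than the 4.5 mm clearance, so the link expands freely without reaching the stop — the stress is zero.

σ ≈ 0 MPa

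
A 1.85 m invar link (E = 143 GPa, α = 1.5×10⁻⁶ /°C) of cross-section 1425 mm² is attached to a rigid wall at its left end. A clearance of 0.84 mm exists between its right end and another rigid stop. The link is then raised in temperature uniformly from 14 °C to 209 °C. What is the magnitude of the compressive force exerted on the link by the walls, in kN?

P ≈ 0 kN

Unrestrained expansion: δ_free = αΔT L = 1.5×10⁻⁶ × 195 × 1850 = 0.5411 mm.
Since δ_free = 0.541 mm is less than the 0.84 mm gap, the link never touches the wall. No axial force develops.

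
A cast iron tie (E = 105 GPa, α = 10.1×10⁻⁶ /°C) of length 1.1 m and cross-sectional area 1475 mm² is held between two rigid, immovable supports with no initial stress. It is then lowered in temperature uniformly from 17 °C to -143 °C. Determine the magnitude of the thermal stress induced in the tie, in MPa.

σ ≈ 170 MPa (tensile)

With length fixed, the mechanical strain must cancel the thermal strain αΔT = 10.1×10⁻⁶ × 160 = 1616×10⁻⁶.
Hence σ = E·αΔT = 105×10³ × 1616×10⁻⁶ = 169.7 MPa, tensile.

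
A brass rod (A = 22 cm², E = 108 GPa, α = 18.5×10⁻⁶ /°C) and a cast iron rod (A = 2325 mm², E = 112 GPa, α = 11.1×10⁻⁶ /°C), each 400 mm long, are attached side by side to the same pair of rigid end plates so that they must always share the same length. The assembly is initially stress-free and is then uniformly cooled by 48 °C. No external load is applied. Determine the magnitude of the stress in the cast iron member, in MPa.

Equilibrium of a rigid end plate with no external load gives equal and opposite internal forces ±P in the two members. Since α_{brass} > α_{cast iron}, cooling drives the brass into tension and the cast iron into compression.
Equating the net (thermal + elastic) strains gives |α₁ − α₂|·ΔT = P·[1/(A₁E₁) + 1/(A₂E₂)].
|α₁ − α₂|·ΔT = 7.4×10⁻⁶ × 48 = 0.0003552.
1/(A₁E₁) + 1/(A₂E₂) = 1/(2200×108×10³) + 1/(2325×112×10³) = 8.049×10⁻⁹ N⁻¹.
P = 0.0003552 / 8.049×10⁻⁹ = 44130 N = 44.13 kN.
σ_{cast iron} = P/A₂ = 44130/2325 = 18.98 MPa, compressive.

σ ≈ 19 MPa (compressive)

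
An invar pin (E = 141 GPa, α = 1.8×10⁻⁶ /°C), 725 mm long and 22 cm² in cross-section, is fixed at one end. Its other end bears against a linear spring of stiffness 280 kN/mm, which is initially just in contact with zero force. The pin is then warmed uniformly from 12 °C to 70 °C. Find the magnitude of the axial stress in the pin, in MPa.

σ ≈ 5.82 MPa (compressive)

If the spring were absent the pin would lengthen by αΔT L = 1.8×10⁻⁶ × 58 × 725 = 0.07569 mm.
With a force P in the spring, the elastic change of the pin is PL/(AE) and that of the spring is P/k; compatibility requires their sum to equal δ_free.
P [ L/(AE) + 1/k ] = δ_free → P [ 725/(2200×141×10³) + 1/(280×10³) ] = 0.07569.
P = 0.07569 / 5.909×10⁻⁶ = 12810 N.
σ = P/A = 12810/2200 = 5.823 MPa.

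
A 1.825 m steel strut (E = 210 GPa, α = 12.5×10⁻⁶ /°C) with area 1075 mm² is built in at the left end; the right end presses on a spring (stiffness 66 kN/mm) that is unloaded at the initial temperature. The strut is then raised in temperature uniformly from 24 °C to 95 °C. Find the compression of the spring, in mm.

δ ≈ 1.06 mm

If the spring were absent the strut would lengthen by αΔT L = 12.5×10⁻⁶ × 71 × 1825 = 1.62 mm.
Let P be the compressive force at the spring. The strut shortens elastically by PL/(AE) and the spring compresses by P/k; together these equal δ_free.
So P = δ_free / [L/(AE) + 1/k] = 1.62 / [ 1825/(1075×210×10³) + 1/(66×10³) ].
P = 1.62 / 2.324×10⁻⁵ = 69710 N.
Spring compression = P/k = 69710/(66×10³) = 1.056 mm.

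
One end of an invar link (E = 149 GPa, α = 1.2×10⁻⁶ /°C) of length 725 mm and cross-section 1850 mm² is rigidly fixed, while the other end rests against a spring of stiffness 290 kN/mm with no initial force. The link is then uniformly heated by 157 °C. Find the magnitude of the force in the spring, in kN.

If the spring were absent the link would lengthen by αΔT L = 1.2×10⁻⁶ × 157 × 725 = 0.1366 mm.
With a force P in the spring, the elastic change of the link is PL/(AE) and that of the spring is P/k; compatibility requires their sum to equal δ_free.
So P = δ_free / [L/(AE) + 1/k] = 0.1366 / [ 725/(1850×149×10³) + 1/(290×10³) ].
P = 0.1366 / 6.078×10⁻⁶ = 22470 N.

P ≈ 22.5 kN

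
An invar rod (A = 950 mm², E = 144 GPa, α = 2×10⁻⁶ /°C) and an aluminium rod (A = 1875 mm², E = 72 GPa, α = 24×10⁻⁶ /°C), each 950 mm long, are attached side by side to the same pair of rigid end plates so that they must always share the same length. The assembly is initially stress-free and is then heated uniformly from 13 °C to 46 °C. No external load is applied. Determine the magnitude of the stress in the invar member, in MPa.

Both members must finish at the same length. With the larger α, the aluminium tends to over-expand; the plates restrain it, putting the aluminium in compression and the invar in tension. With no external load the two internal forces are equal and opposite, magnitude P.
Equating the net (thermal + elastic) strains gives |α₁ − α₂|·ΔT = P·[1/(A₁E₁) + 1/(A₂E₂)].
|α₁ − α₂|·ΔT = 22×10⁻⁶ × 33 = 0.000726.
1/(A₁E₁) + 1/(A₂E₂) = 1/(950×144×10³) + 1/(1875×72×10³) = 1.472×10⁻⁸ N⁻¹.
P = 0.000726 / 1.472×10⁻⁸ = 49330 N = 49.33 kN.
σ_{invar} = P/A₁ = 49330/950 = 51.93 MPa, tensile.

σ ≈ 51.9 MPa (tensile)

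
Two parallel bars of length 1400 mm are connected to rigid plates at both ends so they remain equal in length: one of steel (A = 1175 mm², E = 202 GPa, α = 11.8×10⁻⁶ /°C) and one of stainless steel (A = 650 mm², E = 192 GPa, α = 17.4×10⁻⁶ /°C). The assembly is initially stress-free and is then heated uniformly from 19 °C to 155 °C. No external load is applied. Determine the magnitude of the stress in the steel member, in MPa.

σ ≈ 53 MPa (tensile)

Equilibrium of a rigid end plate with no external load gives equal and opposite internal forces ±P in the two members. Since α_{stainless steel} > α_{steel}, heating drives the stainless steel into compression and the steel into tension.
Equating the net (thermal + elastic) strains gives |α₁ − α₂|·ΔT = P·[1/(A₁E₁) + 1/(A₂E₂)].
|α₁ − α₂|·ΔT = 5.6×10⁻⁶ × 136 = 0.0007616.
1/(A₁E₁) + 1/(A₂E₂) = 1/(1175×202×10³) + 1/(650×192×10³) = 1.223×10⁻⁸ N⁻¹.
P = 0.0007616 / 1.223×10⁻⁸ = 62290 N = 62.29 kN.
σ_{steel} = P/A₁ = 62290/1175 = 53.02 MPa, tensile.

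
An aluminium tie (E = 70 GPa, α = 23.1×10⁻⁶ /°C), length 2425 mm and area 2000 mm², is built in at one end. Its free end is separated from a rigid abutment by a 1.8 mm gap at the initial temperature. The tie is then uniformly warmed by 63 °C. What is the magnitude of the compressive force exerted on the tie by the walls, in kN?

If the wall were absent the tie would grow by αΔT L = 23.1×10⁻⁶ × 63 × 2425 = 3.529 mm.
The gap closes (δ_free > 1.8 mm) and the wall then resists a further 3.529 − 1.8 = 1.729 mm of expansion.
Compatibility: PL/(AE) = 1.729 mm, so σ = P/A = E × (1.729/2425) = 49.91 MPa.
P = σA = 49.91 × 2000 = 99.82 kN.

P ≈ 99.8 kN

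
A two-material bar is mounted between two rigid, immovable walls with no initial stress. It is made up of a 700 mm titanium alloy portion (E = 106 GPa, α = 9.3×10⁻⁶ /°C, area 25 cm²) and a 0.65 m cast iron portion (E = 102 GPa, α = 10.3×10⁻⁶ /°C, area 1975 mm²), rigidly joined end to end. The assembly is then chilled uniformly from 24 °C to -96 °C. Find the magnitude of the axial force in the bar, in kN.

P ≈ 270 kN (tensile)

Free thermal contraction of the whole bar: Σ αᵢΔT Lᵢ = 9.3×10⁻⁶×120×700 + 10.3×10⁻⁶×120×650 = 1.585 mm.
The rigid supports impose zero overall length change; the single axial force P common to all segments must satisfy P Σ Lᵢ/(AᵢEᵢ) = δ_free.
Σ Lᵢ/(AᵢEᵢ) = 700/(2500×106×10³) + 650/(1975×102×10³) = 5.868×10⁻⁶ mm/N.
So P = 1.585 / 5.868×10⁻⁶ = 270 kN, tensile.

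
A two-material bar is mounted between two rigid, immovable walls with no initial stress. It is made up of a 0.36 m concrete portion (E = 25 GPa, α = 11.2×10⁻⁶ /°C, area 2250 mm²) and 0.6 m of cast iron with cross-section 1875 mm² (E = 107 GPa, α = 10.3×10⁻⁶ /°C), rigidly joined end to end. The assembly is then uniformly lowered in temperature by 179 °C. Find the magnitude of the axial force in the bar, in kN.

With the walls removed the bar would change length by δ_free = Σ αᵢΔT Lᵢ = 11.2×10⁻⁶×179×360 + 10.3×10⁻⁶×179×600 = 1.828 mm.
Since the ends are fixed, an axial force P builds up, equal in every segment, with P · Σ Lᵢ/(AᵢEᵢ) = δ_free.
Σ Lᵢ/(AᵢEᵢ) = 360/(2250×25×10³) + 600/(1875×107×10³) = 9.391×10⁻⁶ mm/N.
So P = 1.828 / 9.391×10⁻⁶ = 194.7 kN, tensile.

P ≈ 195 kN (tensile)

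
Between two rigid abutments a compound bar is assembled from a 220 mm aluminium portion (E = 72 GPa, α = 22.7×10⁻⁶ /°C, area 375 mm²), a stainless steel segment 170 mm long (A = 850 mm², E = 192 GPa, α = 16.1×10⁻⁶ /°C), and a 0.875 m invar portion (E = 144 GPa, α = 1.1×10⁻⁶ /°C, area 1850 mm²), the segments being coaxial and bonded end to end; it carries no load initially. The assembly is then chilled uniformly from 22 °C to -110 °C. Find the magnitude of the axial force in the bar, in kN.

P ≈ 92 kN (tensile)

Free thermal contraction of the whole bar: Σ αᵢΔT Lᵢ = 22.7×10⁻⁶×132×220 + 16.1×10⁻⁶×132×170 + 1.1×10⁻⁶×132×875 = 1.148 mm.
The rigid supports impose zero overall length change; the single axial force P common to all segments must satisfy P Σ Lᵢ/(AᵢEᵢ) = δ_free.
The series flexibility is Σ Lᵢ/(AᵢEᵢ) = 220/(375×72×10³) + 170/(850×192×10³) + 875/(1850×144×10³) = 1.247×10⁻⁵ mm/N.
Hence P = δ_free / Σ(L/AE) = 1.148/1.247×10⁻⁵ = 91.99 kN (tensile).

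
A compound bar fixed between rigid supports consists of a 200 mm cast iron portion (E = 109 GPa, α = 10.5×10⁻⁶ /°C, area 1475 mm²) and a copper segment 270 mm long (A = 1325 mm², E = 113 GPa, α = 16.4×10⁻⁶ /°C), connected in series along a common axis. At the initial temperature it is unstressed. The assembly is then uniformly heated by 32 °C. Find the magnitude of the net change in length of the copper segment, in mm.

|ΔL| ≈ 0.0181 mm

Free thermal expansion of the whole bar: Σ αᵢΔT Lᵢ = 10.5×10⁻⁶×32×200 + 16.4×10⁻⁶×32×270 = 0.2089 mm.
The rigid supports impose zero overall length change; the single axial force P common to all segments must satisfy P Σ Lᵢ/(AᵢEᵢ) = δ_free.
The series flexibility is Σ Lᵢ/(AᵢEᵢ) = 200/(1475×109×10³) + 270/(1325×113×10³) = 3.047×10⁻⁶ mm/N.
P = 0.2089 / 3.047×10⁻⁶ = 68550 N = 68.55 kN, compressive.
For the copper segment, free thermal change = 16.4×10⁻⁶×32×270 = 0.1417 mm and elastic change from P = 68550×270/(1325×113×10³) = 0.1236 mm; these oppose, so the net change is 0.0181 mm (segment lengthens).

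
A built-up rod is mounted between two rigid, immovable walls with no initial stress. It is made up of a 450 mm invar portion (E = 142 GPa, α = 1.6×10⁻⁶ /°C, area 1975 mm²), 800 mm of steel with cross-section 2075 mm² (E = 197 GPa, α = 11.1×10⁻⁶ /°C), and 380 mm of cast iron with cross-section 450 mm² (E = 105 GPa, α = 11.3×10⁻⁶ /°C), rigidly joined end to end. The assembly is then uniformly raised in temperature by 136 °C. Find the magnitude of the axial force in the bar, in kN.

With the walls removed the bar would change length by δ_free = Σ αᵢΔT Lᵢ = 1.6×10⁻⁶×136×450 + 11.1×10⁻⁶×136×800 + 11.3×10⁻⁶×136×380 = 1.89 mm.
The walls prevent any net length change, so an axial force P (same in every segment) develops. Compatibility: P · Σ Lᵢ/(AᵢEᵢ) = δ_free.
The series flexibility is Σ Lᵢ/(AᵢEᵢ) = 450/(1975×142×10³) + 800/(2075×197×10³) + 380/(450×105×10³) = 1.16×10⁻⁵ mm/N.
Hence P = δ_free / Σ(L/AE) = 1.89/1.16×10⁻⁵ = 162.8 kN (compressive).

P ≈ 163 kN (compressive)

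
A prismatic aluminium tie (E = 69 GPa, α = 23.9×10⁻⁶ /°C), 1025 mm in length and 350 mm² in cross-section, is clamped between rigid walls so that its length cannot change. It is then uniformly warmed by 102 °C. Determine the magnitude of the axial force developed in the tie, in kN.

P ≈ 58.9 kN (compressive)

The ends cannot move, so σ = EαΔT = 69×10³ × 23.9×10⁻⁶ × 102 = 168.2 MPa.
Then P = σA = 168.2 × 350 mm² = 58.87 kN, compressive.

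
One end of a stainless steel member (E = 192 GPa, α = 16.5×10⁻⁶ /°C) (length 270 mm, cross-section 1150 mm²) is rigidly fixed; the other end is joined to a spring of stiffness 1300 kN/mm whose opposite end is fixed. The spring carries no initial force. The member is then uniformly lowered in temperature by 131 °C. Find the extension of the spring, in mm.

δ ≈ 0.225 mm

If the spring were absent the member would shorten by αΔT L = 16.5×10⁻⁶ × 131 × 270 = 0.5836 mm.
Let P be the tensile force in the spring. The member extends elastically by PL/(AE) and the spring stretches by P/k; together these equal δ_free.
P [ L/(AE) + 1/k ] = δ_free → P [ 270/(1150×192×10³) + 1/(1300×10³) ] = 0.5836.
P = 0.5836 / 1.992×10⁻⁶ = 293000 N.
Spring extension = P/k = 293000/(1300×10³) = 0.2254 mm.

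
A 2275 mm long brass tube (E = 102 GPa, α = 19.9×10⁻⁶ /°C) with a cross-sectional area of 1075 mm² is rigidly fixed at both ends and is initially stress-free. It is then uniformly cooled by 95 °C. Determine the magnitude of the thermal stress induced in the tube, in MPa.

The supports are rigid, so the total axial strain is zero. The restrained thermal strain is ε = αΔT = 19.9×10⁻⁶ × 95 = 1890.5×10⁻⁶.
σ = EαΔT = 102×10³ × 19.9×10⁻⁶ × 95 = 192.8 MPa (tensile; the tube is trying to contract).

σ ≈ 193 MPa (tensile)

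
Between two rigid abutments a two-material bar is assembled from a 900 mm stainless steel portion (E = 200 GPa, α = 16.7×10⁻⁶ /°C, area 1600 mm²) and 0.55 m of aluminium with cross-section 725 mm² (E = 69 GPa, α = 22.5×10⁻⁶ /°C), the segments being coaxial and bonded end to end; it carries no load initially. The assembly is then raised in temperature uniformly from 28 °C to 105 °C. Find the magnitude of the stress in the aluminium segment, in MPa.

σ ≈ 211 MPa (compressive)

Free thermal expansion of the whole bar: Σ αᵢΔT Lᵢ = 16.7×10⁻⁶×77×900 + 22.5×10⁻⁶×77×550 = 2.11 mm.
The rigid supports impose zero overall length change; the single axial force P common to all segments must satisfy P Σ Lᵢ/(AᵢEᵢ) = δ_free.
The series flexibility is Σ Lᵢ/(AᵢEᵢ) = 900/(1600×200×10³) + 550/(725×69×10³) = 1.381×10⁻⁵ mm/N.
So P = 2.11 / 1.381×10⁻⁵ = 152.8 kN, compressive.
σ_{aluminium} = P / A = 152800 / 725 = 210.8 MPa.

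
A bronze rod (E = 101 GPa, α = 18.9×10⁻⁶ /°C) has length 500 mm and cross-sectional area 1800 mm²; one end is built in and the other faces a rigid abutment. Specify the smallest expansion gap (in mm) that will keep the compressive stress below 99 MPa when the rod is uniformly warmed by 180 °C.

g ≈ 1.21 mm

Free expansion if unrestrained: δ_free = αΔT L = 18.9×10⁻⁶ × 180 × 500 = 1.701 mm.
At the allowable stress the elastic shortening the wall may impose is σL/E = 99 × 500 / (101×10³) = 0.4901 mm.
The gap must absorb the remainder: g_min = 1.701 − 0.4901 = 1.211 mm.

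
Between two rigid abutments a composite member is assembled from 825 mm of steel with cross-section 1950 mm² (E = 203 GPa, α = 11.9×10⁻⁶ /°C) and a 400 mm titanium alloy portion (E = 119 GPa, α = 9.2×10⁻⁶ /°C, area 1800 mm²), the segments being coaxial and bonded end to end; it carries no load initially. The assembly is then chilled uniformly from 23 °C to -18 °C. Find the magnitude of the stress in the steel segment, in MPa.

σ ≈ 71.8 MPa (tensile)

Free thermal contraction of the whole bar: Σ αᵢΔT Lᵢ = 11.9×10⁻⁶×41×825 + 9.2×10⁻⁶×41×400 = 0.5534 mm.
Since the ends are fixed, an axial force P builds up, equal in every segment, with P · Σ Lᵢ/(AᵢEᵢ) = δ_free.
The series flexibility is Σ Lᵢ/(AᵢEᵢ) = 825/(1950×203×10³) + 400/(1800×119×10³) = 3.952×10⁻⁶ mm/N.
So P = 0.5534 / 3.952×10⁻⁶ = 140 kN, tensile.
σ_{steel} = P / A = 140000 / 1950 = 71.82 MPa.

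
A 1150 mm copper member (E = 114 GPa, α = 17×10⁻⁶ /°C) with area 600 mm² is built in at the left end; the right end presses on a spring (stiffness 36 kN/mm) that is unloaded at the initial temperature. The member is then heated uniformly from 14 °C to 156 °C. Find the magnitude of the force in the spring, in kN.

Free thermal expansion: δ_free = αΔT L = 17×10⁻⁶ × 142 × 1150 = 2.776 mm.
Let P be the compressive force at the spring. The member shortens elastically by PL/(AE) and the spring compresses by P/k; together these equal δ_free.
P [ L/(AE) + 1/k ] = δ_free → P [ 1150/(600×114×10³) + 1/(36×10³) ] = 2.776.
P = 2.776 / 4.459×10⁻⁵ = 62260 N.

P ≈ 62.3 kN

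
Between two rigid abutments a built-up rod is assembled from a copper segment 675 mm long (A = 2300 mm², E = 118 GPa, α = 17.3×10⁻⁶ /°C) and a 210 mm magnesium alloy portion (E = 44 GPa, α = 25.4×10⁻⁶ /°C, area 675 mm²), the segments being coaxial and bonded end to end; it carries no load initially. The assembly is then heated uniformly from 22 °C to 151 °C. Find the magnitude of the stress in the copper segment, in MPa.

σ ≈ 99.8 MPa (compressive)

Free thermal expansion of the whole bar: Σ αᵢΔT Lᵢ = 17.3×10⁻⁶×129×675 + 25.4×10⁻⁶×129×210 = 2.194 mm.
Since the ends are fixed, an axial force P builds up, equal in every segment, with P · Σ Lᵢ/(AᵢEᵢ) = δ_free.
Σ Lᵢ/(AᵢEᵢ) = 675/(2300×118×10³) + 210/(675×44×10³) = 9.558×10⁻⁶ mm/N.
So P = 2.194 / 9.558×10⁻⁶ = 229.6 kN, compressive.
σ_{copper} = P / A = 229600 / 2300 = 99.83 MPa.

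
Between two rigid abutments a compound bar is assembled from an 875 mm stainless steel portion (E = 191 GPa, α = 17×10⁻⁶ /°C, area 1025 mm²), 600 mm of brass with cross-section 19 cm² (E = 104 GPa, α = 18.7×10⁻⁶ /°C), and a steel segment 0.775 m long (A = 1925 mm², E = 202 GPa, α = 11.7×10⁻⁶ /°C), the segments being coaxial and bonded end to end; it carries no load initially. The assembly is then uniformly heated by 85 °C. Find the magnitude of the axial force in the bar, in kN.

P ≈ 315 kN (compressive)

With the walls removed the bar would change length by δ_free = Σ αᵢΔT Lᵢ = 17×10⁻⁶×85×875 + 18.7×10⁻⁶×85×600 + 11.7×10⁻⁶×85×775 = 2.989 mm.
The rigid supports impose zero overall length change; the single axial force P common to all segments must satisfy P Σ Lᵢ/(AᵢEᵢ) = δ_free.
The series flexibility is Σ Lᵢ/(AᵢEᵢ) = 875/(1025×191×10³) + 600/(1900×104×10³) + 775/(1925×202×10³) = 9.499×10⁻⁶ mm/N.
P = 2.989 / 9.499×10⁻⁶ = 314600 N = 314.6 kN, compressive.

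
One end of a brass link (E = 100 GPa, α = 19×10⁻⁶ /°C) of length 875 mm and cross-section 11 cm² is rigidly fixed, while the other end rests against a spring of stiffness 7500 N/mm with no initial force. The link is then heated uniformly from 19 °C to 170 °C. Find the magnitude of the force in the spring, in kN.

P ≈ 17.8 kN

Free thermal expansion: δ_free = αΔT L = 19×10⁻⁶ × 151 × 875 = 2.51 mm.
With a force P in the spring, the elastic change of the link is PL/(AE) and that of the spring is P/k; compatibility requires their sum to equal δ_free.
P [ L/(AE) + 1/k ] = δ_free → P [ 875/(1100×100×10³) + 1/(7500) ] = 2.51.
P = 2.51 / 0.0001413 = 17770 N.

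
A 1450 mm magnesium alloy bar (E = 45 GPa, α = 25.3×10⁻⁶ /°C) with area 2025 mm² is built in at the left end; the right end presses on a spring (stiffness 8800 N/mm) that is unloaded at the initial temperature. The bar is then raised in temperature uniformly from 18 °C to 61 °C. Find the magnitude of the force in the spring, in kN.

Free thermal expansion: δ_free = αΔT L = 25.3×10⁻⁶ × 43 × 1450 = 1.577 mm.
With a force P in the spring, the elastic change of the bar is PL/(AE) and that of the spring is P/k; compatibility requires their sum to equal δ_free.
So P = δ_free / [L/(AE) + 1/k] = 1.577 / [ 1450/(2025×45×10³) + 1/(8800) ].
P = 1.577 / 0.0001295 = 12180 N.

P ≈ 12.2 kN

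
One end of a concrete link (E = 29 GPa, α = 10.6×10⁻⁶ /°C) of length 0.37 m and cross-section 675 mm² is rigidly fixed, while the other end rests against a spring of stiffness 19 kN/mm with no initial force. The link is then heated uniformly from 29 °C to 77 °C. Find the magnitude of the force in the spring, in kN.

If the spring were absent the link would lengthen by αΔT L = 10.6×10⁻⁶ × 48 × 370 = 0.1883 mm.
Let P be the compressive force at the spring. The link shortens elastically by PL/(AE) and the spring compresses by P/k; together these equal δ_free.
P [ L/(AE) + 1/k ] = δ_free → P [ 370/(675×29×10³) + 1/(19×10³) ] = 0.1883.
P = 0.1883 / 7.153×10⁻⁵ = 2632 N.

P ≈ 2.63 kN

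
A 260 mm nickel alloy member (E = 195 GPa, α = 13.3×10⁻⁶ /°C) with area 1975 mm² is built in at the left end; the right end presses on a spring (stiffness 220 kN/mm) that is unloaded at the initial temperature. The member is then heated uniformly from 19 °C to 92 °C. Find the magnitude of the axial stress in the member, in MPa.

σ ≈ 24.5 MPa (compressive)

Free thermal expansion: δ_free = αΔT L = 13.3×10⁻⁶ × 73 × 260 = 0.2524 mm.
With a force P in the spring, the elastic change of the member is PL/(AE) and that of the spring is P/k; compatibility requires their sum to equal δ_free.
So P = δ_free / [L/(AE) + 1/k] = 0.2524 / [ 260/(1975×195×10³) + 1/(220×10³) ].
P = 0.2524 / 5.221×10⁻⁶ = 48350 N.
σ = P/A = 48350/1975 = 24.48 MPa.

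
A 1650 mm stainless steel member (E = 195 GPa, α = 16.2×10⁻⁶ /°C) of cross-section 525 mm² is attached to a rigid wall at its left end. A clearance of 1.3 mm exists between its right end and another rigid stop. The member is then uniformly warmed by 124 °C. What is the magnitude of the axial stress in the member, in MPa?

If the wall were absent the member would grow by αΔT L = 16.2×10⁻⁶ × 124 × 1650 = 3.315 mm.
This exceeds the 1.3 mm gap, so the wall pushes back. The portion of expansion that must be recovered elastically is δ_free − gap = 3.315 − 1.3 = 2.015 mm.
So σ = E(δ_free − g)/L = 195×10³ × 2.015/1650 = 238.1 MPa.

σ ≈ 238 MPa (compressive)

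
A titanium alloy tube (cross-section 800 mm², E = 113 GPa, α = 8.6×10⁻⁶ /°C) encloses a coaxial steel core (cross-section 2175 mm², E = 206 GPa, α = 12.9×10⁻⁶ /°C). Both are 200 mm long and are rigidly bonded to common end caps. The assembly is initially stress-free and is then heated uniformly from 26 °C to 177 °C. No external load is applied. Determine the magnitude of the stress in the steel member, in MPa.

σ ≈ 22.5 MPa (compressive)

The steel has the larger α, so on heating it would change length more than the titanium alloy if both were free. The rigid plates force a common final length, so the steel is put into compression and the titanium alloy into tension, with equal and opposite forces P (no external load).
Compatibility of the two members (thermal + elastic change equal): (α₁ − α₂)ΔT = P·[1/(A₁E₁) + 1/(A₂E₂)].
|α₁ − α₂|·ΔT = 4.3×10⁻⁶ × 151 = 0.0006493.
1/(A₁E₁) + 1/(A₂E₂) = 1/(800×113×10³) + 1/(2175×206×10³) = 1.329×10⁻⁸ N⁻¹.
So P = 0.0006493 / 1.329×10⁻⁸ = 48.84 kN.
σ_{steel} = P/A₂ = 48840/2175 = 22.46 MPa, compressive.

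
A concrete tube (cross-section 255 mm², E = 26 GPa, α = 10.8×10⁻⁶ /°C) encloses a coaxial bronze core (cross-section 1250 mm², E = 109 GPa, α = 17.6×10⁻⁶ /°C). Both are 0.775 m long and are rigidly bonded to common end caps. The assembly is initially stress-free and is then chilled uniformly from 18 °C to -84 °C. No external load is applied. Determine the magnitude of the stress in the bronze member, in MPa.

The bronze has the larger α, so on cooling it would change length more than the concrete if both were free. The rigid plates force a common final length, so the bronze is put into tension and the concrete into compression, with equal and opposite forces P (no external load).
Compatibility of the two members (thermal + elastic change equal): (α₁ − α₂)ΔT = P·[1/(A₁E₁) + 1/(A₂E₂)].
|α₁ − α₂|·ΔT = 6.8×10⁻⁶ × 102 = 0.0006936.
1/(A₁E₁) + 1/(A₂E₂) = 1/(255×26×10³) + 1/(1250×109×10³) = 1.582×10⁻⁷ N⁻¹.
So P = 0.0006936 / 1.582×10⁻⁷ = 4.385 kN.
σ_{bronze} = P/A₂ = 4385/1250 = 3.508 MPa, tensile.

σ ≈ 3.51 MPa (tensile)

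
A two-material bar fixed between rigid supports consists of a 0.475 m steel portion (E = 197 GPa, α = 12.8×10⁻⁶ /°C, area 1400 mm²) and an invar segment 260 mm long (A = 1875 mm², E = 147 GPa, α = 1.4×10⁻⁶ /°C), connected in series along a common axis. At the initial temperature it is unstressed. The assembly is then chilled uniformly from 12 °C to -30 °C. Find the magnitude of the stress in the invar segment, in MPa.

If the supports were absent, the total length change would be Σ αᵢΔT Lᵢ = 12.8×10⁻⁶×42×475 + 1.4×10⁻⁶×42×260 = 0.2706 mm.
The rigid supports impose zero overall length change; the single axial force P common to all segments must satisfy P Σ Lᵢ/(AᵢEᵢ) = δ_free.
The series flexibility is Σ Lᵢ/(AᵢEᵢ) = 475/(1400×197×10³) + 260/(1875×147×10³) = 2.666×10⁻⁶ mm/N.
P = 0.2706 / 2.666×10⁻⁶ = 101500 N = 101.5 kN, tensile.
σ_{invar} = P / A = 101500 / 1875 = 54.15 MPa.

σ ≈ 54.2 MPa (tensile)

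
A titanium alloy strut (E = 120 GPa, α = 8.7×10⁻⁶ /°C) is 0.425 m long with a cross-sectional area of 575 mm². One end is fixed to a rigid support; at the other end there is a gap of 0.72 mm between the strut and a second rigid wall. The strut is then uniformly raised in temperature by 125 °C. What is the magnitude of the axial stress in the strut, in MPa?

σ ≈ 0 MPa

If the wall were absent the strut would grow by αΔT L = 8.7×10⁻⁶ × 125 × 425 = 0.4622 mm.
This is smaller than the 0.72 mm clearance, so the strut expands freely without reaching the stop — the stress is zero.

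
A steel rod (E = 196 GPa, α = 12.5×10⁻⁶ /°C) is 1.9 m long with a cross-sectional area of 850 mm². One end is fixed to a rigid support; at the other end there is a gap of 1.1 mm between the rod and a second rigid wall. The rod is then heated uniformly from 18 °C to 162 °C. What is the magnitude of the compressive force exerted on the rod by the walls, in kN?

P ≈ 203 kN

If the wall were absent the rod would grow by αΔT L = 12.5×10⁻⁶ × 144 × 1900 = 3.42 mm.
This exceeds the 1.1 mm gap, so the wall pushes back. The portion of expansion that must be recovered elastically is δ_free − gap = 3.42 − 1.1 = 2.32 mm.
Compatibility: PL/(AE) = 2.32 mm, so σ = P/A = E × (2.32/1900) = 239.3 MPa.
P = σA = 239.3 × 850 = 203.4 kN.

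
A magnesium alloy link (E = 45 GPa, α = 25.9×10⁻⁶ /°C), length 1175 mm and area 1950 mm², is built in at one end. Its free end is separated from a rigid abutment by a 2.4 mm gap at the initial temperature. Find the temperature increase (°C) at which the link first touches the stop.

Contact occurs when the free expansion equals the gap: αΔT L = 2.4 mm.
So ΔT = g/(αL) = 2.4/(25.9×10⁻⁶ × 1175) = 78.86 °C.

ΔT ≈ 78.9 °C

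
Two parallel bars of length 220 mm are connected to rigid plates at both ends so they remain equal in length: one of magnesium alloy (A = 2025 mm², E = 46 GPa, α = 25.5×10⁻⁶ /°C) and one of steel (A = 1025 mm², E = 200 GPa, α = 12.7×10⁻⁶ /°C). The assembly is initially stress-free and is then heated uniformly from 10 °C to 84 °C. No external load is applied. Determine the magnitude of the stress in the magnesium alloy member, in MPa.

σ ≈ 30 MPa (compressive)

Both members must finish at the same length. With the larger α, the magnesium alloy tends to over-expand; the plates restrain it, putting the magnesium alloy in compression and the steel in tension. With no external load the two internal forces are equal and opposite, magnitude P.
Equating the net (thermal + elastic) strains gives |α₁ − α₂|·ΔT = P·[1/(A₁E₁) + 1/(A₂E₂)].
|α₁ − α₂|·ΔT = 12.8×10⁻⁶ × 74 = 0.0009472.
1/(A₁E₁) + 1/(A₂E₂) = 1/(2025×46×10³) + 1/(1025×200×10³) = 1.561×10⁻⁸ N⁻¹.
So P = 0.0009472 / 1.561×10⁻⁸ = 60.67 kN.
σ_{magnesium alloy} = P/A₁ = 60670/2025 = 29.96 MPa, compressive.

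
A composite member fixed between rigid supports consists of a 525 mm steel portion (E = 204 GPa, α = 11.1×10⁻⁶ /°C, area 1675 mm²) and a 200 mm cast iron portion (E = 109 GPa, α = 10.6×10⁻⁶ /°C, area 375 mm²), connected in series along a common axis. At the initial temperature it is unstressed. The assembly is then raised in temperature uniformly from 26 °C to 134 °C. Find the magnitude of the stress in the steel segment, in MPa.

If the supports were absent, the total length change would be Σ αᵢΔT Lᵢ = 11.1×10⁻⁶×108×525 + 10.6×10⁻⁶×108×200 = 0.8583 mm.
The walls prevent any net length change, so an axial force P (same in every segment) develops. Compatibility: P · Σ Lᵢ/(AᵢEᵢ) = δ_free.
The series flexibility is Σ Lᵢ/(AᵢEᵢ) = 525/(1675×204×10³) + 200/(375×109×10³) = 6.429×10⁻⁶ mm/N.
So P = 0.8583 / 6.429×10⁻⁶ = 133.5 kN, compressive.
σ_{steel} = P / A = 133500 / 1675 = 79.7 MPa.

σ ≈ 79.7 MPa (compressive)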